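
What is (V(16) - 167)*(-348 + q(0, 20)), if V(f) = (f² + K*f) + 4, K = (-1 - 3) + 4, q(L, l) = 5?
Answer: -31899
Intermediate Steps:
K = 0 (K = -4 + 4 = 0)
V(f) = 4 + f² (V(f) = (f² + 0*f) + 4 = (f² + 0) + 4 = f² + 4 = 4 + f²)
(V(16) - 167)*(-348 + q(0, 20)) = ((4 + 16²) - 167)*(-348 + 5) = ((4 + 256) - 167)*(-343) = (260 - 167)*(-343) = 93*(-343) = -31899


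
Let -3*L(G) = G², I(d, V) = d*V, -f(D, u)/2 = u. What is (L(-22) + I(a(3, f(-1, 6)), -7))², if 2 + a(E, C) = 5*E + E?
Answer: 672400/9 ≈ 74711.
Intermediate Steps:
f(D, u) = -2*u
a(E, C) = -2 + 6*E (a(E, C) = -2 + (5*E + E) = -2 + 6*E)
I(d, V) = V*d
L(G) = -G²/3
(L(-22) + I(a(3, f(-1, 6)), -7))² = (-⅓*(-22)² - 7*(-2 + 6*3))² = (-⅓*484 - 7*(-2 + 18))² = (-484/3 - 7*16)² = (-484/3 - 112)² = (-820/3)² = 672400/9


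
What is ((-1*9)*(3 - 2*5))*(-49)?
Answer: -3087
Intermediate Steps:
((-1*9)*(3 - 2*5))*(-49) = -9*(3 - 10)*(-49) = -9*(-7)*(-49) = 63*(-49) = -3087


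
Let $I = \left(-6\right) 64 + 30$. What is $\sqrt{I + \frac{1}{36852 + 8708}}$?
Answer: $\frac{i \sqrt{183700642210}}{22780} \approx 18.815 i$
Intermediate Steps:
$I = -354$ ($I = -384 + 30 = -354$)
$\sqrt{I + \frac{1}{36852 + 8708}} = \sqrt{-354 + \frac{1}{36852 + 8708}} = \sqrt{-354 + \frac{1}{45560}} = \sqrt{- \frac{16128239}{45560}} = \frac{i \sqrt{183700642210}}{22780}$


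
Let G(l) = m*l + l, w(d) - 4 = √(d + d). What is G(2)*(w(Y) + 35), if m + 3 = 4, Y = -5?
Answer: 156 + 4*I*√10 ≈ 156.0 + 12.649*I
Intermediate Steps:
m = 1 (m = -3 + 4 = 1)
w(d) = 4 + √2*√d (w(d) = 4 + √(d + d) = 4 + √(2*d) = 4 + √2*√d)
G(l) = 2*l (G(l) = 1*l + l = l + l = 2*l)
G(2)*(w(Y) + 35) = (2*2)*((4 + √2*√(-5)) + 35) = 4*((4 + √2*(I*√5)) + 35) = 4*((4 + I*√10) + 35) = 4*(39 + I*√10) = 156 + 4*I*√10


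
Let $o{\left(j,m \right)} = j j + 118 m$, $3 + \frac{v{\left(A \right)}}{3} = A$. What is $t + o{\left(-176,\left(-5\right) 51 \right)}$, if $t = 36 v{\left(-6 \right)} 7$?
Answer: $-5918$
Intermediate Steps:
$v{\left(A \right)} = -9 + 3 A$
$o{\left(j,m \right)} = j^{2} + 118 m$
$t = -6804$ ($t = 36 \left(-9 + 3 \left(-6\right)\right) 7 = 36 \left(-9 - 18\right) 7 = 36 \left(-27\right) 7 = \left(-972\right) 7 = -6804$)
$t + o{\left(-176,\left(-5\right) 51 \right)} = -6804 + \left(\left(-176\right)^{2} + 118 \left(\left(-5\right) 51\right)\right) = -6804 + \left(30976 + 118 \left(-255\right)\right) = -6804 + \left(30976 - 30090\right) = -6804 + 886 = -5918$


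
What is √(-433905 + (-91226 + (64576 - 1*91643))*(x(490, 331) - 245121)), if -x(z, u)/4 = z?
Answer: 6*√811875523 ≈ 1.7096e+5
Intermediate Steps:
x(z, u) = -4*z
√(-433905 + (-91226 + (64576 - 1*91643))*(x(490, 331) - 245121)) = √(-433905 + (-91226 + (64576 - 1*91643))*(-4*490 - 245121)) = √(-433905 + (-91226 + (64576 - 91643))*(-1960 - 245121)) = √(-433905 + (-91226 - 27067)*(-247081)) = √(-433905 - 118293*(-247081)) = √(-433905 + 29227952733) = √29227518828 = 6*√811875523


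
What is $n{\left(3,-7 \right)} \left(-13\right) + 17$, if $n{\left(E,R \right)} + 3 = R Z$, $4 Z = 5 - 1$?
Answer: $147$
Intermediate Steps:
$Z = 1$ ($Z = \frac{5 - 1}{4} = \frac{1}{4} \cdot 4 = 1$)
$n{\left(E,R \right)} = -3 + R$ ($n{\left(E,R \right)} = -3 + R 1 = -3 + R$)
$n{\left(3,-7 \right)} \left(-13\right) + 17 = \left(-3 - 7\right) \left(-13\right) + 17 = \left(-10\right) \left(-13\right) + 17 = 130 + 17 = 147$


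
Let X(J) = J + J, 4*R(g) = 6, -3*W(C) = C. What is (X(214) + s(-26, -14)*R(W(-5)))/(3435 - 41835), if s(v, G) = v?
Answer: -389/38400 ≈ -0.010130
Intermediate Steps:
W(C) = -C/3
R(g) = 3/2 (R(g) = (¼)*6 = 3/2)
X(J) = 2*J
(X(214) + s(-26, -14)*R(W(-5)))/(3435 - 41835) = (2*214 - 26*3/2)/(3435 - 41835) = (428 - 39)/(-38400) = 389*(-1/38400) = -389/38400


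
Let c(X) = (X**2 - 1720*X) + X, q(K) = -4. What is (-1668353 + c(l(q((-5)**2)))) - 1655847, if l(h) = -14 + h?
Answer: -3292934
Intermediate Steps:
c(X) = X**2 - 1719*X
(-1668353 + c(l(q((-5)**2)))) - 1655847 = (-1668353 + (-14 - 4)*(-1719 + (-14 - 4))) - 1655847 = (-1668353 - 18*(-1719 - 18)) - 1655847 = (-1668353 - 18*(-1737)) - 1655847 = (-1668353 + 31266) - 1655847 = -1637087 - 1655847 = -3292934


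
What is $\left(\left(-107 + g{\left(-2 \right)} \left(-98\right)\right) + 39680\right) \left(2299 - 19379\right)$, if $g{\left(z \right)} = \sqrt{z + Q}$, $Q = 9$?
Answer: $-675906840 + 1673840 \sqrt{7} \approx -6.7148 \cdot 10^{8}$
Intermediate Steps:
$g{\left(z \right)} = \sqrt{9 + z}$ ($g{\left(z \right)} = \sqrt{z + 9} = \sqrt{9 + z}$)
$\left(\left(-107 + g{\left(-2 \right)} \left(-98\right)\right) + 39680\right) \left(2299 - 19379\right) = \left(\left(-107 + \sqrt{9 - 2} \left(-98\right)\right) + 39680\right) \left(2299 - 19379\right) = \left(\left(-107 + \sqrt{7} \left(-98\right)\right) + 39680\right) \left(-17080\right) = \left(\left(-107 - 98 \sqrt{7}\right) + 39680\right) \left(-17080\right) = \left(39573 - 98 \sqrt{7}\right) \left(-17080\right) = -675906840 + 1673840 \sqrt{7}$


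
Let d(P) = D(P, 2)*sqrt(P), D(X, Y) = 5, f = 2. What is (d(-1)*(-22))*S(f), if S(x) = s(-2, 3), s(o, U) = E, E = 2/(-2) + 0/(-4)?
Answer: 110*I ≈ 110.0*I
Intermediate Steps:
E = -1 (E = 2*(-1/2) + 0*(-1/4) = -1 + 0 = -1)
s(o, U) = -1
d(P) = 5*sqrt(P)
S(x) = -1
(d(-1)*(-22))*S(f) = ((5*sqrt(-1))*(-22))*(-1) = ((5*I)*(-22))*(-1) = -110*I*(-1) = 110*I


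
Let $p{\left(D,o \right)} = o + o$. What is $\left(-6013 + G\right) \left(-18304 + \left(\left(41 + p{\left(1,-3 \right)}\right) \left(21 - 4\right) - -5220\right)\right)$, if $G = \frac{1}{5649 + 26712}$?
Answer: $\frac{35220191252}{469} \approx 7.5096 \cdot 10^{7}$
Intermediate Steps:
$p{\left(D,o \right)} = 2 o$
$G = \frac{1}{32361} \approx 3.0901 \cdot 10^{-5}$
$\left(-6013 + G\right) \left(-18304 + \left(\left(41 + p{\left(1,-3 \right)}\right) \left(21 - 4\right) - -5220\right)\right) = \left(-6013 + \frac{1}{32361}\right) \left(-18304 + \left(\left(41 + 2 \left(-3\right)\right) \left(21 - 4\right) - -5220\right)\right) = - \frac{194586692 \left(-18304 + \left(\left(41 - 6\right) 17 + 5220\right)\right)}{32361} = - \frac{194586692 \left(-18304 + \left(35 \cdot 17 + 5220\right)\right)}{32361} = - \frac{194586692 \left(-18304 + \left(595 + 5220\right)\right)}{32361} = - \frac{194586692 \left(-18304 + 5815\right)}{32361} = \left(- \frac{194586692}{32361}\right) \left(-12489\right) = \frac{35220191252}{469}$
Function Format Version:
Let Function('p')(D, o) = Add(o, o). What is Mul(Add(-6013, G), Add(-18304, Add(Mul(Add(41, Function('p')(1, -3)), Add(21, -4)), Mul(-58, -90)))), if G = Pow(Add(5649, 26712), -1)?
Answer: Rational(35220191252, 469) ≈ 7.5096e+7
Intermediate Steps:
Function('p')(D, o) = Mul(2, o)
G = Rational(1, 32361) (G = Pow(32361, -1) = Rational(1, 32361) ≈ 3.0901e-5)
Mul(Add(-6013, G), Add(-18304, Add(Mul(Add(41, Function('p')(1, -3)), Add(21, -4)), Mul(-58, -90)))) = Mul(Add(-6013, Rational(1, 32361)), Add(-18304, Add(Mul(Add(41, Mul(2, -3)), Add(21, -4)), Mul(-58, -90)))) = Mul(Rational(-194586692, 32361), Add(-18304, Add(Mul(Add(41, -6), 17), 5220))) = Mul(Rational(-194586692, 32361), Add(-18304, Add(Mul(35, 17), 5220))) = Mul(Rational(-194586692, 32361), Add(-18304, Add(595, 5220))) = Mul(Rational(-194586692, 32361), Add(-18304, 5815)) = Mul(Rational(-194586692, 32361), -12489) = Rational(35220191252, 469)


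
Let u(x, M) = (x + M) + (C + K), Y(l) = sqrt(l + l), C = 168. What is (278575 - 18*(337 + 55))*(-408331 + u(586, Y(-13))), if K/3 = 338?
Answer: -110389579197 + 271519*I*sqrt(26) ≈ -1.1039e+11 + 1.3845e+6*I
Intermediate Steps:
K = 1014 (K = 3*338 = 1014)
Y(l) = sqrt(2)*sqrt(l) (Y(l) = sqrt(2*l) = sqrt(2)*sqrt(l))
u(x, M) = 1182 + M + x (u(x, M) = (x + M) + (168 + 1014) = (M + x) + 1182 = 1182 + M + x)
(278575 - 18*(337 + 55))*(-408331 + u(586, Y(-13))) = (278575 - 18*(337 + 55))*(-408331 + (1182 + sqrt(2)*sqrt(-13) + 586)) = (278575 - 18*392)*(-408331 + (1182 + sqrt(2)*(I*sqrt(13)) + 586)) = (278575 - 7056)*(-408331 + (1182 + I*sqrt(26) + 586)) = 271519*(-408331 + (1768 + I*sqrt(26))) = 271519*(-406563 + I*sqrt(26)) = -110389579197 + 271519*I*sqrt(26)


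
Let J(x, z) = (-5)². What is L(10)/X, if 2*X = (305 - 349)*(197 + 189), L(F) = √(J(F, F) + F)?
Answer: -√35/8492 ≈ -0.00069666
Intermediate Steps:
J(x, z) = 25
L(F) = √(25 + F)
X = -8492 (X = ((305 - 349)*(197 + 189))/2 = (-44*386)/2 = (½)*(-16984) = -8492)
L(10)/X = √(25 + 10)/(-8492) = √35*(-1/8492) = -√35/8492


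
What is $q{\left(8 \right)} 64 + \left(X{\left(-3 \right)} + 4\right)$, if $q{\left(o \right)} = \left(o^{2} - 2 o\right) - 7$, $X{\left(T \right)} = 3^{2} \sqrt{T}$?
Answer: $2628 + 9 i \sqrt{3} \approx 2628.0 + 15.588 i$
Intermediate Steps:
$X{\left(T \right)} = 9 \sqrt{T}$
$q{\left(o \right)} = -7 + o^{2} - 2 o$
$q{\left(8 \right)} 64 + \left(X{\left(-3 \right)} + 4\right) = \left(-7 + 8^{2} - 16\right) 64 + \left(9 \sqrt{-3} + 4\right) = \left(-7 + 64 - 16\right) 64 + \left(9 i \sqrt{3} + 4\right) = 41 \cdot 64 + \left(9 i \sqrt{3} + 4\right) = 2624 + \left(4 + 9 i \sqrt{3}\right) = 2628 + 9 i \sqrt{3}$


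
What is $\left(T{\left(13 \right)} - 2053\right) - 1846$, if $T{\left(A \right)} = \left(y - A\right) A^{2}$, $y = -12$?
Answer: $-8124$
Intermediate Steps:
$T{\left(A \right)} = A^{2} \left(-12 - A\right)$ ($T{\left(A \right)} = \left(-12 - A\right) A^{2} = A^{2} \left(-12 - A\right)$)
$\left(T{\left(13 \right)} - 2053\right) - 1846 = \left(13^{2} \left(-12 - 13\right) - 2053\right) - 1846 = \left(169 \left(-12 - 13\right) - 2053\right) - 1846 = \left(169 \left(-25\right) - 2053\right) - 1846 = \left(-4225 - 2053\right) - 1846 = -6278 - 1846 = -8124$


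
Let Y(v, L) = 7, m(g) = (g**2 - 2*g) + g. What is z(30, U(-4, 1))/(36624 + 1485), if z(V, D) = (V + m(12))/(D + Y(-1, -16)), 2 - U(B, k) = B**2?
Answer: -54/88921 ≈ -0.00060728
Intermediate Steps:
U(B, k) = 2 - B**2
m(g) = g**2 - g
z(V, D) = (132 + V)/(7 + D) (z(V, D) = (V + 12*(-1 + 12))/(D + 7) = (V + 12*11)/(7 + D) = (V + 132)/(7 + D) = (132 + V)/(7 + D))
z(30, U(-4, 1))/(36624 + 1485) = ((132 + 30)/(7 + (2 - 1*(-4)**2)))/(36624 + 1485) = (162/(7 + (2 - 1*16)))/38109 = (162/(7 + (2 - 16)))*(1/38109) = (162/(7 - 14))*(1/38109) = (162/(-7))*(1/38109) = -1/7*162*(1/38109) = -162/7*1/38109 = -54/88921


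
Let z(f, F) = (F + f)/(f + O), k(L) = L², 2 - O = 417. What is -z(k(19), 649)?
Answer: 505/27 ≈ 18.704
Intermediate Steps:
O = -415 (O = 2 - 1*417 = 2 - 417 = -415)
z(f, F) = (F + f)/(-415 + f) (z(f, F) = (F + f)/(f - 415) = (F + f)/(-415 + f))
-z(k(19), 649) = -(649 + 19²)/(-415 + 19²) = -(649 + 361)/(-415 + 361) = -1010/(-54) = -(-1)*1010/54 = -1*(-505/27) = 505/27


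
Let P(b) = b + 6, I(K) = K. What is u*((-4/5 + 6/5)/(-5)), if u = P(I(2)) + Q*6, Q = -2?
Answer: 8/25 ≈ 0.32000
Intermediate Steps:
P(b) = 6 + b
u = -4 (u = (6 + 2) - 2*6 = 8 - 12 = -4)
u*((-4/5 + 6/5)/(-5)) = -4*(-4/5 + 6/5)/(-5) = -4*(-4*⅕ + 6*(⅕))*(-1)/5 = -4*(-⅘ + 6/5)*(-1)/5 = -8*(-1)/(5*5) = -4*(-2/25) = 8/25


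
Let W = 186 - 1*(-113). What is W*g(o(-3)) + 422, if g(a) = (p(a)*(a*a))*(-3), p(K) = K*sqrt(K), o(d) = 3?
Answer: 422 - 24219*sqrt(3) ≈ -41527.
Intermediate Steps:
p(K) = K**(3/2)
W = 299 (W = 186 + 113 = 299)
g(a) = -3*a**(7/2) (g(a) = (a**(3/2)*(a*a))*(-3) = (a**(3/2)*a**2)*(-3) = a**(7/2)*(-3) = -3*a**(7/2))
W*g(o(-3)) + 422 = 299*(-81*sqrt(3)) + 422 = -24219*sqrt(3) + 422 = 422 - 24219*sqrt(3)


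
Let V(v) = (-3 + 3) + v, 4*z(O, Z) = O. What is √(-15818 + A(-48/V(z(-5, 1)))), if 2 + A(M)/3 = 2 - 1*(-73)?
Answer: I*√15599 ≈ 124.9*I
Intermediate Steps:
z(O, Z) = O/4
V(v) = v (V(v) = 0 + v = v)
A(M) = 219 (A(M) = -6 + 3*(2 - 1*(-73)) = -6 + 3*(2 + 73) = -6 + 3*75 = -6 + 225 = 219)
√(-15818 + A(-48/V(z(-5, 1)))) = √(-15818 + 219) = √(-15599) = I*√15599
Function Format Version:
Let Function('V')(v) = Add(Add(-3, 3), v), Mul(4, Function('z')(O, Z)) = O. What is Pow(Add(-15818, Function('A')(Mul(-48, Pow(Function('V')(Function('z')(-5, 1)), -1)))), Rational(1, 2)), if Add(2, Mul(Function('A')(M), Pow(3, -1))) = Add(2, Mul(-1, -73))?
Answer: Mul(I, Pow(15599, Rational(1, 2))) ≈ Mul(124.90, I)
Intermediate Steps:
Function('z')(O, Z) = Mul(Rational(1, 4), O)
Function('V')(v) = v (Function('V')(v) = Add(0, v) = v)
Function('A')(M) = 219 (Function('A')(M) = Add(-6, Mul(3, Add(2, Mul(-1, -73)))) = Add(-6, Mul(3, Add(2, 73))) = Add(-6, Mul(3, 75)) = Add(-6, 225) = 219)
Pow(Add(-15818, Function('A')(Mul(-48, Pow(Function('V')(Function('z')(-5, 1)), -1)))), Rational(1, 2)) = Pow(Add(-15818, 219), Rational(1, 2)) = Pow(-15599, Rational(1, 2)) = Mul(I, Pow(15599, Rational(1, 2)))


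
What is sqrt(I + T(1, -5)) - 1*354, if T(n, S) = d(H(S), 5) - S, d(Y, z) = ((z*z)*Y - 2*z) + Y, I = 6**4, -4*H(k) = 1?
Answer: -354 + sqrt(5138)/2 ≈ -318.16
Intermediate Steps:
H(k) = -1/4 (H(k) = -1/4*1 = -1/4)
I = 1296
d(Y, z) = Y - 2*z + Y*z**2 (d(Y, z) = (z**2*Y - 2*z) + Y = (Y*z**2 - 2*z) + Y = (-2*z + Y*z**2) + Y = Y - 2*z + Y*z**2)
T(n, S) = -33/2 - S (T(n, S) = (-1/4 - 2*5 - 1/4*5**2) - S = (-1/4 - 10 - 1/4*25) - S = (-1/4 - 10 - 25/4) - S = -33/2 - S)
sqrt(I + T(1, -5)) - 1*354 = sqrt(1296 + (-33/2 - 1*(-5))) - 1*354 = sqrt(1296 + (-33/2 + 5)) - 354 = sqrt(1296 - 23/2) - 354 = sqrt(2569/2) - 354 = sqrt(5138)/2 - 354 = -354 + sqrt(5138)/2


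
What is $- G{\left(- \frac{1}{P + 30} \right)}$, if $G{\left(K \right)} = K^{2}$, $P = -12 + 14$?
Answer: $- \frac{1}{1024} \approx -0.00097656$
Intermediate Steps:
$P = 2$
$- G{\left(- \frac{1}{P + 30} \right)} = - \left(- \frac{1}{2 + 30}\right)^{2} = - \left(- \frac{1}{32}\right)^{2} = \left(-1\right) \frac{1}{1024} = - \frac{1}{1024}$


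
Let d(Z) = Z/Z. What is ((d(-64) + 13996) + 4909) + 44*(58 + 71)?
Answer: 24582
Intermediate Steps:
d(Z) = 1
((d(-64) + 13996) + 4909) + 44*(58 + 71) = ((1 + 13996) + 4909) + 44*(58 + 71) = (13997 + 4909) + 44*129 = 18906 + 5676 = 24582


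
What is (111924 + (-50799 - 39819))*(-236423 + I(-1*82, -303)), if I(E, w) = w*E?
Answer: -4507859562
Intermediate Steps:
I(E, w) = E*w
(111924 + (-50799 - 39819))*(-236423 + I(-1*82, -303)) = (111924 + (-50799 - 39819))*(-236423 - 1*82*(-303)) = (111924 - 90618)*(-236423 - 82*(-303)) = 21306*(-236423 + 24846) = 21306*(-211577) = -4507859562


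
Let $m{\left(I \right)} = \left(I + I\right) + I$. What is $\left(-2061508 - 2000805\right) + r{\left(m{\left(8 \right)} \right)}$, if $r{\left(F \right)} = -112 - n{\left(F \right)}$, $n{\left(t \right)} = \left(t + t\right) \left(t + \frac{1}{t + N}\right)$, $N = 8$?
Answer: $- \frac{8127157}{2} \approx -4.0636 \cdot 10^{6}$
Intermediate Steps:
$n{\left(t \right)} = 2 t \left(t + \frac{1}{8 + t}\right)$ ($n{\left(t \right)} = \left(t + t\right) \left(t + \frac{1}{t + 8}\right) = 2 t \left(t + \frac{1}{8 + t}\right)$)
$m{\left(I \right)} = 3 I$ ($m{\left(I \right)} = 2 I + I = 3 I$)
$r{\left(F \right)} = -112 - \frac{2 F \left(1 + F^{2} + 8 F\right)}{8 + F}$
$\left(-2061508 - 2000805\right) + r{\left(m{\left(8 \right)} \right)} = \left(-2061508 - 2000805\right) + \frac{2 \left(-448 - \left(3 \cdot 8\right)^{3} - 57 \cdot 3 \cdot 8 - 8 \left(3 \cdot 8\right)^{2}\right)}{8 + 3 \cdot 8} = -4062313 + \frac{2 \left(-448 - 24^{3} - 1368 - 8 \cdot 24^{2}\right)}{8 + 24} = -4062313 + \frac{2 \left(-448 - 13824 - 1368 - 4608\right)}{32} = -4062313 + 2 \cdot \frac{1}{32} \left(-448 - 13824 - 1368 - 4608\right) = -4062313 + 2 \cdot \frac{1}{32} \left(-20248\right) = -4062313 - \frac{2531}{2} = - \frac{8127157}{2}$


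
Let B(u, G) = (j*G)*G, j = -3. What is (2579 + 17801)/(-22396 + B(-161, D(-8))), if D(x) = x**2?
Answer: -5095/8671 ≈ -0.58759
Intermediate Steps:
B(u, G) = -3*G**2 (B(u, G) = (-3*G)*G = -3*G**2)
(2579 + 17801)/(-22396 + B(-161, D(-8))) = (2579 + 17801)/(-22396 - 3*((-8)**2)**2) = 20380/(-22396 - 3*64**2) = 20380/(-22396 - 3*4096) = 20380/(-22396 - 12288) = 20380/(-34684) = 20380*(-1/34684) = -5095/8671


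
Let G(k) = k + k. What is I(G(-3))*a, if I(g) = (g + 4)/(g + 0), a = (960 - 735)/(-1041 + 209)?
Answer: -75/832 ≈ -0.090144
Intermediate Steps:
G(k) = 2*k
a = -225/832 (a = 225/(-832) = 225*(-1/832) = -225/832 ≈ -0.27043)
I(g) = (4 + g)/g
I(G(-3))*a = ((4 + 2*(-3))/((2*(-3))))*(-225/832) = ((4 - 6)/(-6))*(-225/832) = -⅙*(-2)*(-225/832) = (⅓)*(-225/832) = -75/832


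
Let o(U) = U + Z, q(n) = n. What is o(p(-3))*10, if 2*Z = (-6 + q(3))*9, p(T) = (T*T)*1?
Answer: -45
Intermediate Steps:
p(T) = T**2 (p(T) = T**2*1 = T**2)
Z = -27/2 (Z = ((-6 + 3)*9)/2 = (-3*9)/2 = (1/2)*(-27) = -27/2 ≈ -13.500)
o(U) = -27/2 + U (o(U) = U - 27/2 = -27/2 + U)
o(p(-3))*10 = (-27/2 + (-3)**2)*10 = (-27/2 + 9)*10 = -9/2*10 = -45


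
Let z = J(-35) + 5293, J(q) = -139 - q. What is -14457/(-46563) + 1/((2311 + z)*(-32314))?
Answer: 1167908729479/3761591955000 ≈ 0.31048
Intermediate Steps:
z = 5189 (z = (-139 - 1*(-35)) + 5293 = (-139 + 35) + 5293 = -104 + 5293 = 5189)
-14457/(-46563) + 1/((2311 + z)*(-32314)) = -14457/(-46563) + 1/((2311 + 5189)*(-32314)) = -14457*(-1/46563) - 1/32314/7500 = 4819/15521 + (1/7500)*(-1/32314) = 4819/15521 - 1/242355000 = 1167908729479/3761591955000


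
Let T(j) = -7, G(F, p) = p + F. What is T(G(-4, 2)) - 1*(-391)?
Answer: 384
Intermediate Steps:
G(F, p) = F + p
T(G(-4, 2)) - 1*(-391) = -7 - 1*(-391) = -7 + 391 = 384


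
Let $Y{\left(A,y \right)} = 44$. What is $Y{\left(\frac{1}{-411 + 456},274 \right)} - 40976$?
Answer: $-40932$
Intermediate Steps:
$Y{\left(\frac{1}{-411 + 456},274 \right)} - 40976 = 44 - 40976 = -40932$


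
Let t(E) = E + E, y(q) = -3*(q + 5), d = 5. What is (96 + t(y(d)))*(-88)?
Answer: -3168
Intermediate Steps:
y(q) = -15 - 3*q (y(q) = -3*(5 + q) = -15 - 3*q)
t(E) = 2*E
(96 + t(y(d)))*(-88) = (96 + 2*(-15 - 3*5))*(-88) = (96 + 2*(-15 - 15))*(-88) = (96 + 2*(-30))*(-88) = (96 - 60)*(-88) = 36*(-88) = -3168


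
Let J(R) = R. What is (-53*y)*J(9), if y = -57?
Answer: 27189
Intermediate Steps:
(-53*y)*J(9) = -53*(-57)*9 = 3021*9 = 27189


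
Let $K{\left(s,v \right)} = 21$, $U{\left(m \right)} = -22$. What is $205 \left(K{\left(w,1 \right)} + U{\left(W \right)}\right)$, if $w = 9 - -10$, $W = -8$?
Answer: $-205$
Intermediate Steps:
$w = 19$ ($w = 9 + 10 = 19$)
$205 \left(K{\left(w,1 \right)} + U{\left(W \right)}\right) = 205 \left(21 - 22\right) = 205 \left(-1\right) = -205$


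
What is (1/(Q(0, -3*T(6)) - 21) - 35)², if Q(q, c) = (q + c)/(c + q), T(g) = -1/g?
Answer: 491401/400 ≈ 1228.5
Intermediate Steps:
Q(q, c) = 1 (Q(q, c) = (c + q)/(c + q) = 1)
(1/(Q(0, -3*T(6)) - 21) - 35)² = (1/(1 - 21) - 35)² = (1/(-20) - 35)² = (-1/20 - 35)² = (-701/20)² = 491401/400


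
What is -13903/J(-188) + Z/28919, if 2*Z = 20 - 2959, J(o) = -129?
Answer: 803742583/7461102 ≈ 107.72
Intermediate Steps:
Z = -2939/2 (Z = (20 - 2959)/2 = (½)*(-2939) = -2939/2 ≈ -1469.5)
-13903/J(-188) + Z/28919 = -13903/(-129) - 2939/2/28919 = -13903*(-1/129) - 2939/2*1/28919 = 13903/129 - 2939/57838 = 803742583/7461102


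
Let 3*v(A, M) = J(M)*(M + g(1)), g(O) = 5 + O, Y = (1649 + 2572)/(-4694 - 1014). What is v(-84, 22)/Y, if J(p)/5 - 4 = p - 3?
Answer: -2625680/1809 ≈ -1451.5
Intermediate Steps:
Y = -4221/5708 (Y = 4221/(-5708) = 4221*(-1/5708) = -4221/5708 ≈ -0.73949)
J(p) = 5 + 5*p (J(p) = 20 + 5*(p - 3) = 20 + 5*(-3 + p) = 20 + (-15 + 5*p) = 5 + 5*p)
v(A, M) = (5 + 5*M)*(6 + M)/3 (v(A, M) = ((5 + 5*M)*(M + (5 + 1)))/3 = ((5 + 5*M)*(M + 6))/3 = ((5 + 5*M)*(6 + M))/3 = (5 + 5*M)*(6 + M)/3)
v(-84, 22)/Y = (5*(1 + 22)*(6 + 22)/3)/(-4221/5708) = ((5/3)*23*28)*(-5708/4221) = (3220/3)*(-5708/4221) = -2625680/1809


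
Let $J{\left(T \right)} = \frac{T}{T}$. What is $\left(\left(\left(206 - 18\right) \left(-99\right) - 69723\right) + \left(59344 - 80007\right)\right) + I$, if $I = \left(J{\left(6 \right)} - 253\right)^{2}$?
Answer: $-45494$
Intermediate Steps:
$J{\left(T \right)} = 1$
$I = 63504$ ($I = \left(1 - 253\right)^{2} = \left(-252\right)^{2} = 63504$)
$\left(\left(\left(206 - 18\right) \left(-99\right) - 69723\right) + \left(59344 - 80007\right)\right) + I = \left(\left(\left(206 - 18\right) \left(-99\right) - 69723\right) + \left(59344 - 80007\right)\right) + 63504 = \left(\left(188 \left(-99\right) - 69723\right) + \left(59344 - 80007\right)\right) + 63504 = \left(\left(-18612 - 69723\right) - 20663\right) + 63504 = \left(-88335 - 20663\right) + 63504 = -108998 + 63504 = -45494$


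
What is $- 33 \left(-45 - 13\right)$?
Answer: $1914$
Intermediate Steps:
$- 33 \left(-45 - 13\right) = \left(-33\right) \left(-58\right) = 1914$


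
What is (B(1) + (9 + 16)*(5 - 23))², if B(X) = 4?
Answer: 198916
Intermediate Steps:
(B(1) + (9 + 16)*(5 - 23))² = (4 + (9 + 16)*(5 - 23))² = (4 + 25*(-18))² = (4 - 450)² = (-446)² = 198916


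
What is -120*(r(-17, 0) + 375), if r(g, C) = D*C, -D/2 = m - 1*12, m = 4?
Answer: -45000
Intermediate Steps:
D = 16 (D = -2*(4 - 1*12) = -2*(4 - 12) = -2*(-8) = 16)
r(g, C) = 16*C
-120*(r(-17, 0) + 375) = -120*(16*0 + 375) = -120*(0 + 375) = -120*375 = -45000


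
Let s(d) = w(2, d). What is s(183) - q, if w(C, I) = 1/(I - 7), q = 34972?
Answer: -6155071/176 ≈ -34972.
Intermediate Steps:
w(C, I) = 1/(-7 + I)
s(d) = 1/(-7 + d)
s(183) - q = 1/(-7 + 183) - 1*34972 = 1/176 - 34972 = -6155071/176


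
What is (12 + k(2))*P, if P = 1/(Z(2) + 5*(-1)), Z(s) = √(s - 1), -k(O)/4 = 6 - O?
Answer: 1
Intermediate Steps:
k(O) = -24 + 4*O (k(O) = -4*(6 - O) = -24 + 4*O)
Z(s) = √(-1 + s)
P = -¼ (P = 1/(√(-1 + 2) + 5*(-1)) = 1/(√1 - 5) = 1/(1 - 5) = 1/(-4) = -¼ ≈ -0.25000)
(12 + k(2))*P = (12 + (-24 + 4*2))*(-¼) = (12 + (-24 + 8))*(-¼) = (12 - 16)*(-¼) = -4*(-¼) = 1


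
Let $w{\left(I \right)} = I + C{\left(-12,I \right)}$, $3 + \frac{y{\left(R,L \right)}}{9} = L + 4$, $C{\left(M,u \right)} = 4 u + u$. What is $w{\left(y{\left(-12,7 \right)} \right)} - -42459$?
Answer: $42891$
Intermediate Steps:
$C{\left(M,u \right)} = 5 u$
$y{\left(R,L \right)} = 9 + 9 L$ ($y{\left(R,L \right)} = -27 + 9 \left(L + 4\right) = -27 + 9 \left(4 + L\right) = -27 + \left(36 + 9 L\right) = 9 + 9 L$)
$w{\left(I \right)} = 6 I$ ($w{\left(I \right)} = I + 5 I = 6 I$)
$w{\left(y{\left(-12,7 \right)} \right)} - -42459 = 6 \left(9 + 9 \cdot 7\right) - -42459 = 6 \left(9 + 63\right) + 42459 = 6 \cdot 72 + 42459 = 432 + 42459 = 42891$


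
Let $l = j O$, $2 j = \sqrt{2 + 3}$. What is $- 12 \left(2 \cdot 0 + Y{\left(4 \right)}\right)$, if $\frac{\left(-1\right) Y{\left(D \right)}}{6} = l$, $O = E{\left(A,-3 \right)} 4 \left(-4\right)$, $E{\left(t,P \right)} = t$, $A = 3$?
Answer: $- 1728 \sqrt{5} \approx -3863.9$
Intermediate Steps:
$O = -48$ ($O = 3 \cdot 4 \left(-4\right) = 12 \left(-4\right) = -48$)
$j = \frac{\sqrt{5}}{2}$ ($j = \frac{\sqrt{2 + 3}}{2} = \frac{\sqrt{5}}{2} \approx 1.118$)
$l = - 24 \sqrt{5}$ ($l = \frac{\sqrt{5}}{2} \left(-48\right) = - 24 \sqrt{5} \approx -53.666$)
$Y{\left(D \right)} = 144 \sqrt{5}$ ($Y{\left(D \right)} = - 6 \left(- 24 \sqrt{5}\right) = 144 \sqrt{5}$)
$- 12 \left(2 \cdot 0 + Y{\left(4 \right)}\right) = - 12 \left(2 \cdot 0 + 144 \sqrt{5}\right) = - 12 \left(0 + 144 \sqrt{5}\right) = - 12 \cdot 144 \sqrt{5} = - 1728 \sqrt{5}$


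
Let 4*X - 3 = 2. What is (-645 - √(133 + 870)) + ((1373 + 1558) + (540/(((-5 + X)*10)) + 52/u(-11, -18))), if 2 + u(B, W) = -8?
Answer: 11332/5 - √1003 ≈ 2234.7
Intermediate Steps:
X = 5/4 (X = ¾ + (¼)*2 = ¾ + ½ = 5/4 ≈ 1.2500)
u(B, W) = -10 (u(B, W) = -2 - 8 = -10)
(-645 - √(133 + 870)) + ((1373 + 1558) + (540/(((-5 + X)*10)) + 52/u(-11, -18))) = (-645 - √(133 + 870)) + ((1373 + 1558) + (540/(((-5 + 5/4)*10)) + 52/(-10))) = (-645 - √1003) + (2931 + (540/((-15/4*10)) + 52*(-⅒))) = (-645 - √1003) + (2931 + (540/(-75/2) - 26/5)) = (-645 - √1003) + (2931 + (540*(-2/75) - 26/5)) = (-645 - √1003) + (2931 + (-72/5 - 26/5)) = (-645 - √1003) + (2931 - 98/5) = (-645 - √1003) + 14557/5 = 11332/5 - √1003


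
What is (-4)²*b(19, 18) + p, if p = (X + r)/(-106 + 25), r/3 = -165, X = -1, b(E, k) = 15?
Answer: 19936/81 ≈ 246.12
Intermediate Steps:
r = -495 (r = 3*(-165) = -495)
p = 496/81 (p = (-1 - 495)/(-106 + 25) = -496/(-81) = -496*(-1/81) = 496/81 ≈ 6.1235)
(-4)²*b(19, 18) + p = (-4)²*15 + 496/81 = 16*15 + 496/81 = 240 + 496/81 = 19936/81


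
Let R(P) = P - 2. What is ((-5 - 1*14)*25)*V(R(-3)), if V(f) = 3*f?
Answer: 7125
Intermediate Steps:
R(P) = -2 + P
((-5 - 1*14)*25)*V(R(-3)) = ((-5 - 1*14)*25)*(3*(-2 - 3)) = ((-5 - 14)*25)*(3*(-5)) = -19*25*(-15) = -475*(-15) = 7125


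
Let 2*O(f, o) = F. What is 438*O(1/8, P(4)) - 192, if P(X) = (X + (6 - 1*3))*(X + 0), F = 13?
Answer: 2655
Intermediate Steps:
P(X) = X*(3 + X) (P(X) = (X + (6 - 3))*X = (X + 3)*X = (3 + X)*X = X*(3 + X))
O(f, o) = 13/2 (O(f, o) = (1/2)*13 = 13/2)
438*O(1/8, P(4)) - 192 = 438*(13/2) - 192 = 2847 - 192 = 2655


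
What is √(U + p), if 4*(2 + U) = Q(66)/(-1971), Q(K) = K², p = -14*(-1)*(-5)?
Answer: I*√3479691/219 ≈ 8.5178*I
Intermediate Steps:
p = -70 (p = 14*(-5) = -70)
U = -559/219 (U = -2 + (66²/(-1971))/4 = -2 + (4356*(-1/1971))/4 = -2 + (¼)*(-484/219) = -2 - 121/219 = -559/219 ≈ -2.5525)
√(U + p) = √(-559/219 - 70) = √(-15889/219) = I*√3479691/219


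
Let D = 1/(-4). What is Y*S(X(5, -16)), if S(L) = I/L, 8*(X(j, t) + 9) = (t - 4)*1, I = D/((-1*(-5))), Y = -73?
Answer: -73/230 ≈ -0.31739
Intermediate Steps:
D = -¼ ≈ -0.25000
I = -1/20 (I = -1/(4*((-1*(-5)))) = -¼/5 = -¼*⅕ = -1/20 ≈ -0.050000)
X(j, t) = -19/2 + t/8 (X(j, t) = -9 + ((t - 4)*1)/8 = -9 + ((-4 + t)*1)/8 = -9 + (-4 + t)/8 = -9 + (-½ + t/8) = -19/2 + t/8)
S(L) = -1/(20*L)
Y*S(X(5, -16)) = -(-73)/(20*(-19/2 + (⅛)*(-16))) = -(-73)/(20*(-19/2 - 2)) = -(-73)/(20*(-23/2)) = -(-73)*(-2)/(20*23) = -73*1/230 = -73/230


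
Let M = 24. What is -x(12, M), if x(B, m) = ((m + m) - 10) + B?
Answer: -50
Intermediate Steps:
x(B, m) = -10 + B + 2*m (x(B, m) = (2*m - 10) + B = (-10 + 2*m) + B = -10 + B + 2*m)
-x(12, M) = -(-10 + 12 + 2*24) = -(-10 + 12 + 48) = -1*50 = -50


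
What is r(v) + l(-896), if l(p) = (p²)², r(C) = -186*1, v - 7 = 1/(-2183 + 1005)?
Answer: 644513529670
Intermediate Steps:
v = 8245/1178 (v = 7 + 1/(-2183 + 1005) = 7 + 1/(-1178) = 7 - 1/1178 = 8245/1178 ≈ 6.9992)
r(C) = -186
l(p) = p⁴
r(v) + l(-896) = -186 + (-896)⁴ = -186 + 644513529856 = 644513529670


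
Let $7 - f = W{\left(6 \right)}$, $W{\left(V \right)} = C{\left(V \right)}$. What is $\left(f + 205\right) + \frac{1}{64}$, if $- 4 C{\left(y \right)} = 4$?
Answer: $\frac{13633}{64} \approx 213.02$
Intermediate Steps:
$C{\left(y \right)} = -1$ ($C{\left(y \right)} = \left(- \frac{1}{4}\right) 4 = -1$)
$W{\left(V \right)} = -1$
$f = 8$ ($f = 7 - -1 = 7 + 1 = 8$)
$\left(f + 205\right) + \frac{1}{64} = \left(8 + 205\right) + \frac{1}{64} = 213 + \frac{1}{64} = \frac{13633}{64}$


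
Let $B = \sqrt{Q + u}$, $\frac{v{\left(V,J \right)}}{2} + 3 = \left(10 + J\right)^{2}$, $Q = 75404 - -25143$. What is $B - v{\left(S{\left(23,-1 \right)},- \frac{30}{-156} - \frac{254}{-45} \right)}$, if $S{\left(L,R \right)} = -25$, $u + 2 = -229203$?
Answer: $- \frac{339217141}{684450} + i \sqrt{128658} \approx -495.61 + 358.69 i$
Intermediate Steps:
$u = -229205$ ($u = -2 - 229203 = -229205$)
$Q = 100547$ ($Q = 75404 + 25143 = 100547$)
$v{\left(V,J \right)} = -6 + 2 \left(10 + J\right)^{2}$
$B = i \sqrt{128658}$ ($B = \sqrt{100547 - 229205} = \sqrt{-128658} = i \sqrt{128658} \approx 358.69 i$)
$B - v{\left(S{\left(23,-1 \right)},- \frac{30}{-156} - \frac{254}{-45} \right)} = i \sqrt{128658} - \left(-6 + 2 \left(10 - \left(- \frac{254}{45} - \frac{5}{26}\right)\right)^{2}\right) = i \sqrt{128658} - \left(-6 + 2 \left(10 - - \frac{6829}{1170}\right)^{2}\right) = i \sqrt{128658} - \left(-6 + 2 \left(10 + \left(\frac{5}{26} + \frac{254}{45}\right)\right)^{2}\right) = i \sqrt{128658} - \left(-6 + 2 \left(10 + \frac{6829}{1170}\right)^{2}\right) = i \sqrt{128658} - \left(-6 + 2 \left(\frac{18529}{1170}\right)^{2}\right) = i \sqrt{128658} - \left(-6 + 2 \cdot \frac{343323841}{1368900}\right) = i \sqrt{128658} - \left(-6 + \frac{343323841}{684450}\right) = i \sqrt{128658} - \frac{339217141}{684450} = - \frac{339217141}{684450} + i \sqrt{128658}$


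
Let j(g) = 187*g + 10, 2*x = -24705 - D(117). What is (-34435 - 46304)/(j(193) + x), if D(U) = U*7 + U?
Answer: -161478/46561 ≈ -3.4681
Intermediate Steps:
D(U) = 8*U (D(U) = 7*U + U = 8*U)
x = -25641/2 (x = (-24705 - 8*117)/2 = (-24705 - 1*936)/2 = (-24705 - 936)/2 = (½)*(-25641) = -25641/2 ≈ -12821.)
j(g) = 10 + 187*g
(-34435 - 46304)/(j(193) + x) = (-34435 - 46304)/((10 + 187*193) - 25641/2) = -80739/((10 + 36091) - 25641/2) = -80739/(36101 - 25641/2) = -80739/46561/2 = -80739*2/46561 = -161478/46561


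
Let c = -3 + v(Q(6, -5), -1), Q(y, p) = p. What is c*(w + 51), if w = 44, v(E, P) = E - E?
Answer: -285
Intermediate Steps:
v(E, P) = 0
c = -3 (c = -3 + 0 = -3)
c*(w + 51) = -3*(44 + 51) = -3*95 = -285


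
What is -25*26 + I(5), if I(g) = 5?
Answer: -645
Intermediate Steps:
-25*26 + I(5) = -25*26 + 5 = -650 + 5 = -645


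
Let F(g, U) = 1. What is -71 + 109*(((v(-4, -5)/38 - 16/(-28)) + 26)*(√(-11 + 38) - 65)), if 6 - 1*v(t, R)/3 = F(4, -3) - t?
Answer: -50244451/266 + 2318103*√3/266 ≈ -1.7379e+5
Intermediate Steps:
v(t, R) = 15 + 3*t (v(t, R) = 18 - 3*(1 - t) = 18 + (-3 + 3*t) = 15 + 3*t)
-71 + 109*(((v(-4, -5)/38 - 16/(-28)) + 26)*(√(-11 + 38) - 65)) = -71 + 109*((((15 + 3*(-4))/38 - 16/(-28)) + 26)*(√(-11 + 38) - 65)) = -71 + 109*((((15 - 12)*(1/38) - 16*(-1/28)) + 26)*(√27 - 65)) = -71 + 109*(((3*(1/38) + 4/7) + 26)*(3*√3 - 65)) = -71 + 109*(((3/38 + 4/7) + 26)*(-65 + 3*√3)) = -71 + 109*((173/266 + 26)*(-65 + 3*√3)) = -71 + 109*(7089*(-65 + 3*√3)/266) = -71 + 109*(-460785/266 + 21267*√3/266) = -71 + (-50225565/266 + 2318103*√3/266) = -50244451/266 + 2318103*√3/266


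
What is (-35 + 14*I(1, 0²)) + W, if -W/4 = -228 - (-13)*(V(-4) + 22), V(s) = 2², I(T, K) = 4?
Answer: -419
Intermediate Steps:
V(s) = 4
W = -440 (W = -4*(-228 - (-13)*(4 + 22)) = -4*(-228 - (-13)*26) = -4*(-228 - 1*(-338)) = -4*(-228 + 338) = -4*110 = -440)
(-35 + 14*I(1, 0²)) + W = (-35 + 14*4) - 440 = (-35 + 56) - 440 = 21 - 440 = -419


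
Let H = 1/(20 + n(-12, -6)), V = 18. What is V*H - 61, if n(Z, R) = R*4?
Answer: -131/2 ≈ -65.500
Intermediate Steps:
n(Z, R) = 4*R
H = -¼ (H = 1/(20 + 4*(-6)) = 1/(20 - 24) = 1/(-4) = -¼ ≈ -0.25000)
V*H - 61 = 18*(-¼) - 61 = -9/2 - 61 = -131/2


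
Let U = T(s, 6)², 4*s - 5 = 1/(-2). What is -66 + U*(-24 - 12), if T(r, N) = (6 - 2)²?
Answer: -9282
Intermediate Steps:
s = 9/8 (s = 5/4 + (¼)/(-2) = 5/4 + (¼)*(-½) = 5/4 - ⅛ = 9/8 ≈ 1.1250)
T(r, N) = 16 (T(r, N) = 4² = 16)
U = 256 (U = 16² = 256)
-66 + U*(-24 - 12) = -66 + 256*(-24 - 12) = -66 + 256*(-36) = -66 - 9216 = -9282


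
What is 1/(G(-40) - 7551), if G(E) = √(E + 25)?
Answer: -2517/19005872 - I*√15/57017616 ≈ -0.00013243 - 6.7926e-8*I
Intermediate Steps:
G(E) = √(25 + E)
1/(G(-40) - 7551) = 1/(√(25 - 40) - 7551) = 1/(√(-15) - 7551) = 1/(I*√15 - 7551) = 1/(-7551 + I*√15)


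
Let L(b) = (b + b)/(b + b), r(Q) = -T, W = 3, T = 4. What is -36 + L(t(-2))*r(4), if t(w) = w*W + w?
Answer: -40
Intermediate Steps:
t(w) = 4*w (t(w) = w*3 + w = 3*w + w = 4*w)
r(Q) = -4 (r(Q) = -1*4 = -4)
L(b) = 1 (L(b) = (2*b)/((2*b)) = (2*b)*(1/(2*b)) = 1)
-36 + L(t(-2))*r(4) = -36 + 1*(-4) = -36 - 4 = -40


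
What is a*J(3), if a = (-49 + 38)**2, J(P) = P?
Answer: 363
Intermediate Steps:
a = 121 (a = (-11)**2 = 121)
a*J(3) = 121*3 = 363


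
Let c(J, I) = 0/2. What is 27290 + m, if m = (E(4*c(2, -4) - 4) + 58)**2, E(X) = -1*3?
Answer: 30315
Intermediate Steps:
c(J, I) = 0 (c(J, I) = 0*(1/2) = 0)
E(X) = -3
m = 3025 (m = (-3 + 58)**2 = 55**2 = 3025)
27290 + m = 27290 + 3025 = 30315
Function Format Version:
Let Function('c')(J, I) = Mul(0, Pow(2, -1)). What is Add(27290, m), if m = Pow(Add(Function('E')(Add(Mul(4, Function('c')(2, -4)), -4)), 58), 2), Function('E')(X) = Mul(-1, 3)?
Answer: 30315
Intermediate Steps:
Function('c')(J, I) = 0 (Function('c')(J, I) = Mul(0, Rational(1, 2)) = 0)
Function('E')(X) = -3
m = 3025 (m = Pow(Add(-3, 58), 2) = Pow(55, 2) = 3025)
Add(27290, m) = Add(27290, 3025) = 30315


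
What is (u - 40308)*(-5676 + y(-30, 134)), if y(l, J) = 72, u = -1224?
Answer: 232745328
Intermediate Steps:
(u - 40308)*(-5676 + y(-30, 134)) = (-1224 - 40308)*(-5676 + 72) = -41532*(-5604) = 232745328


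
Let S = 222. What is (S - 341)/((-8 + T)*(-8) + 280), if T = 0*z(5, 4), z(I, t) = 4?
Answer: -119/344 ≈ -0.34593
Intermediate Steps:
T = 0 (T = 0*4 = 0)
(S - 341)/((-8 + T)*(-8) + 280) = (222 - 341)/((-8 + 0)*(-8) + 280) = -119/(-8*(-8) + 280) = -119/(64 + 280) = -119/344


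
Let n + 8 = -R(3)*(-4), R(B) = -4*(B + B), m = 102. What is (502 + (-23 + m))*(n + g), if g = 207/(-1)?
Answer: -180691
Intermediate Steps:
g = -207 (g = 207*(-1) = -207)
R(B) = -8*B
n = -104 (n = -8 - (-8)*3*(-4) = -8 - 1*(-24)*(-4) = -8 + 24*(-4) = -8 - 96 = -104)
(502 + (-23 + m))*(n + g) = (502 + (-23 + 102))*(-104 - 207) = (502 + 79)*(-311) = 581*(-311) = -180691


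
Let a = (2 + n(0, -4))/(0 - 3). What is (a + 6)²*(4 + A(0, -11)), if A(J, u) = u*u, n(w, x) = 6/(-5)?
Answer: 36980/9 ≈ 4108.9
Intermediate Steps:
n(w, x) = -6/5 (n(w, x) = 6*(-⅕) = -6/5)
A(J, u) = u²
a = -4/15 (a = (2 - 6/5)/(0 - 3) = (⅘)/(-3) = (⅘)*(-⅓) = -4/15 ≈ -0.26667)
(a + 6)²*(4 + A(0, -11)) = (-4/15 + 6)²*(4 + (-11)²) = (86/15)²*(4 + 121) = (7396/225)*125 = 36980/9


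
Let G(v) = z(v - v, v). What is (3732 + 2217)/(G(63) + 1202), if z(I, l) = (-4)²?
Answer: 1983/406 ≈ 4.8842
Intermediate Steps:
z(I, l) = 16
G(v) = 16
(3732 + 2217)/(G(63) + 1202) = (3732 + 2217)/(16 + 1202) = 5949/1218 = 5949*(1/1218) = 1983/406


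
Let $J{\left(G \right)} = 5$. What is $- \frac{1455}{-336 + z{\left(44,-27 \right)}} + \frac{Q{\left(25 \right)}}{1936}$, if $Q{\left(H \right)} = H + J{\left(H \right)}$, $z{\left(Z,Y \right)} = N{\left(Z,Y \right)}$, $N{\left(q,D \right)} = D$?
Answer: $\frac{3895}{968} \approx 4.0238$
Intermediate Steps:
$z{\left(Z,Y \right)} = Y$
$Q{\left(H \right)} = 5 + H$ ($Q{\left(H \right)} = H + 5 = 5 + H$)
$- \frac{1455}{-336 + z{\left(44,-27 \right)}} + \frac{Q{\left(25 \right)}}{1936} = - \frac{1455}{-336 - 27} + \frac{5 + 25}{1936} = - \frac{1455}{-363} + 30 \cdot \frac{1}{1936} = \left(-1455\right) \left(- \frac{1}{363}\right) + \frac{15}{968} = \frac{485}{121} + \frac{15}{968} = \frac{3895}{968}$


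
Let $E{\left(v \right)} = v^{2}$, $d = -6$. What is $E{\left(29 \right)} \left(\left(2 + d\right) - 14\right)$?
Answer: $-15138$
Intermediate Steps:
$E{\left(29 \right)} \left(\left(2 + d\right) - 14\right) = 29^{2} \left(\left(2 - 6\right) - 14\right) = 841 \left(-4 - 14\right) = 841 \left(-18\right) = -15138$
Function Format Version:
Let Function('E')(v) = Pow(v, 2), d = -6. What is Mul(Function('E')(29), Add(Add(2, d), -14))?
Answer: -15138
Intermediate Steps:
Mul(Function('E')(29), Add(Add(2, d), -14)) = Mul(Pow(29, 2), Add(Add(2, -6), -14)) = Mul(841, Add(-4, -14)) = Mul(841, -18) = -15138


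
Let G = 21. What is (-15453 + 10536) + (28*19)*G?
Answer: 6255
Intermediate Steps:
(-15453 + 10536) + (28*19)*G = (-15453 + 10536) + (28*19)*21 = -4917 + 532*21 = -4917 + 11172 = 6255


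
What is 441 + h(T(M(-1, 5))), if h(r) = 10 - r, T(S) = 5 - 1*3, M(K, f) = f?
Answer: 449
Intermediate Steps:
T(S) = 2 (T(S) = 5 - 3 = 2)
441 + h(T(M(-1, 5))) = 441 + (10 - 1*2) = 441 + (10 - 2) = 441 + 8 = 449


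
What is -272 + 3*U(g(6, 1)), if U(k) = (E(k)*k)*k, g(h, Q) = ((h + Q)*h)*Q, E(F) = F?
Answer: 221992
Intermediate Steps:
g(h, Q) = Q*h*(Q + h) (g(h, Q) = ((Q + h)*h)*Q = (h*(Q + h))*Q = Q*h*(Q + h))
U(k) = k³ (U(k) = (k*k)*k = k²*k = k³)
-272 + 3*U(g(6, 1)) = -272 + 3*(1*6*(1 + 6))³ = -272 + 3*(1*6*7)³ = -272 + 3*42³ = -272 + 3*74088 = -272 + 222264 = 221992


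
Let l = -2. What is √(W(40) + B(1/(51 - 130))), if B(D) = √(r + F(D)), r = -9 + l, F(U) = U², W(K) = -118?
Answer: √(-736438 + 395*I*√2746)/79 ≈ 0.15264 + 10.864*I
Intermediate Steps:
r = -11 (r = -9 - 2 = -11)
B(D) = √(-11 + D²)
√(W(40) + B(1/(51 - 130))) = √(-118 + √(-11 + (1/(51 - 130))²)) = √(-118 + √(-11 + (1/(-79))²)) = √(-118 + √(-11 + (-1/79)²)) = √(-118 + √(-11 + 1/6241)) = √(-118 + √(-68650/6241)) = √(-118 + 5*I*√2746/79)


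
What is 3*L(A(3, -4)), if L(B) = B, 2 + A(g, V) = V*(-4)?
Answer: 42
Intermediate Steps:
A(g, V) = -2 - 4*V (A(g, V) = -2 + V*(-4) = -2 - 4*V)
3*L(A(3, -4)) = 3*(-2 - 4*(-4)) = 3*(-2 + 16) = 3*14 = 42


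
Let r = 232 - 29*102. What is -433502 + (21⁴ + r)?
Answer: -241747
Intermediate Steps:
r = -2726 (r = 232 - 2958 = -2726)
-433502 + (21⁴ + r) = -433502 + (21⁴ - 2726) = -433502 + (194481 - 2726) = -433502 + 191755 = -241747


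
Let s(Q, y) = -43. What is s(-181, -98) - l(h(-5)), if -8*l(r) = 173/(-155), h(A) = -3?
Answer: -53493/1240 ≈ -43.140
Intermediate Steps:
l(r) = 173/1240 (l(r) = -173/(8*(-155)) = -173*(-1)/(8*155) = -⅛*(-173/155) = 173/1240)
s(-181, -98) - l(h(-5)) = -43 - 1*173/1240 = -43 - 173/1240 = -53493/1240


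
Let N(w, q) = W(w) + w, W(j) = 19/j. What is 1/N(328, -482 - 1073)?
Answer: 328/107603 ≈ 0.0030482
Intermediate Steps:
N(w, q) = w + 19/w (N(w, q) = 19/w + w = w + 19/w)
1/N(328, -482 - 1073) = 1/(328 + 19/328) = 1/(107603/328) = 328/107603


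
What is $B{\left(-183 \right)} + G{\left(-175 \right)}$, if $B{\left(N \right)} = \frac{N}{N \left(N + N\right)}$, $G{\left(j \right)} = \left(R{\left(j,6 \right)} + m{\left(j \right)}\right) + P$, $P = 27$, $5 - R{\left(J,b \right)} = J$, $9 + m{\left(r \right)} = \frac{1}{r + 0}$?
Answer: $\frac{12681359}{64050} \approx 197.99$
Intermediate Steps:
$m{\left(r \right)} = -9 + \frac{1}{r}$ ($m{\left(r \right)} = -9 + \frac{1}{r + 0} = -9 + \frac{1}{r}$)
$R{\left(J,b \right)} = 5 - J$
$G{\left(j \right)} = 23 + \frac{1}{j} - j$ ($G{\left(j \right)} = \left(\left(5 - j\right) - \left(9 - \frac{1}{j}\right)\right) + 27 = \left(-4 + \frac{1}{j} - j\right) + 27 = 23 + \frac{1}{j} - j$)
$B{\left(N \right)} = \frac{1}{2 N}$ ($B{\left(N \right)} = \frac{N}{N 2 N} = \frac{N}{2 N^{2}} = N \frac{1}{2 N^{2}} = \frac{1}{2 N}$)
$B{\left(-183 \right)} + G{\left(-175 \right)} = \frac{1}{2 \left(-183\right)} + \left(23 + \frac{1}{-175} - -175\right) = \frac{1}{2} \left(- \frac{1}{183}\right) + \left(23 - \frac{1}{175} + 175\right) = - \frac{1}{366} + \frac{34649}{175} = \frac{12681359}{64050}$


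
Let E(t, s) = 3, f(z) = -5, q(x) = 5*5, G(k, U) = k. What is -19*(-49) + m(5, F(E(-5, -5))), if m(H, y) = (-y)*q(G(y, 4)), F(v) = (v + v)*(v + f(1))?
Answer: 1231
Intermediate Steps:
q(x) = 25
F(v) = 2*v*(-5 + v) (F(v) = (v + v)*(v - 5) = (2*v)*(-5 + v) = 2*v*(-5 + v))
m(H, y) = -25*y (m(H, y) = -y*25 = -25*y)
-19*(-49) + m(5, F(E(-5, -5))) = -19*(-49) - 50*3*(-5 + 3) = 931 - 50*3*(-2) = 931 - 25*(-12) = 931 + 300 = 1231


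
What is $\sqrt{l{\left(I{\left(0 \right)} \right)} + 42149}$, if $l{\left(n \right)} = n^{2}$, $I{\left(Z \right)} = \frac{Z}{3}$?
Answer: $\sqrt{42149} \approx 205.3$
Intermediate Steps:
$I{\left(Z \right)} = \frac{Z}{3}$ ($I{\left(Z \right)} = Z \frac{1}{3} = \frac{Z}{3}$)
$\sqrt{l{\left(I{\left(0 \right)} \right)} + 42149} = \sqrt{\left(\frac{1}{3} \cdot 0\right)^{2} + 42149} = \sqrt{0^{2} + 42149} = \sqrt{0 + 42149} = \sqrt{42149}$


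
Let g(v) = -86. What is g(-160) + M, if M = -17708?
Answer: -17794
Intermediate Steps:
g(-160) + M = -86 - 17708 = -17794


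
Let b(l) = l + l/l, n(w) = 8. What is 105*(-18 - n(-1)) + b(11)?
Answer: -2718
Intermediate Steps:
b(l) = 1 + l (b(l) = l + 1 = 1 + l)
105*(-18 - n(-1)) + b(11) = 105*(-18 - 1*8) + (1 + 11) = 105*(-18 - 8) + 12 = 105*(-26) + 12 = -2730 + 12 = -2718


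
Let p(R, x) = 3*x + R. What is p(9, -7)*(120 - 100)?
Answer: -240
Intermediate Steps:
p(R, x) = R + 3*x
p(9, -7)*(120 - 100) = (9 + 3*(-7))*(120 - 100) = (9 - 21)*20 = -12*20 = -240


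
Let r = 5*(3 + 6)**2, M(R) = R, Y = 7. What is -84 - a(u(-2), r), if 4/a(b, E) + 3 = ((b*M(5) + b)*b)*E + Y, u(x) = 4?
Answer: -816565/9721 ≈ -84.000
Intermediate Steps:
r = 405 (r = 5*9**2 = 5*81 = 405)
a(b, E) = 4/(4 + 6*E*b**2) (a(b, E) = 4/(-3 + (((b*5 + b)*b)*E + 7)) = 4/(-3 + (((5*b + b)*b)*E + 7)) = 4/(-3 + (((6*b)*b)*E + 7)) = 4/(-3 + ((6*b**2)*E + 7)) = 4/(-3 + (6*E*b**2 + 7)) = 4/(-3 + (7 + 6*E*b**2)) = 4/(4 + 6*E*b**2))
-84 - a(u(-2), r) = -84 - 2/(2 + 3*405*4**2) = -84 - 2/(2 + 3*405*16) = -84 - 2/(2 + 19440) = -84 - 2/19442 = -84 - 1*1/9721 = -84 - 1/9721 = -816565/9721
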